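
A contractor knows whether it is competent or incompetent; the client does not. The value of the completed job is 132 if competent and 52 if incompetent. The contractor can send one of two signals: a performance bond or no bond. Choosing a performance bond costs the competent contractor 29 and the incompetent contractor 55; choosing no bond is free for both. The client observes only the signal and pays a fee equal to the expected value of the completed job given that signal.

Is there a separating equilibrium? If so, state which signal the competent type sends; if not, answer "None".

Try competent → bond, incompetent → no bond:
  Under separation the client infers type exactly: bond → competent (pays 132), no bond → incompetent (pays 52).
  Competent: bond gives 132 − 29 = 103; no bond gives 52 − 0 = 52. No deviation. ✓
  Incompetent: no bond gives 52 − 0 = 52; bond gives 132 − 55 = 77. Would deviate. ✗
Try competent → no bond, incompetent → bond:
  Under separation the client infers type exactly: no bond → competent (pays 132), bond → incompetent (pays 52).
  Competent: no bond gives 132 − 0 = 132; bond gives 52 − 29 = 23. No deviation. ✓
  Incompetent: bond gives 52 − 55 = -3; no bond gives 132 − 0 = 132. Would deviate. ✗
Neither assignment is incentive-compatible.

None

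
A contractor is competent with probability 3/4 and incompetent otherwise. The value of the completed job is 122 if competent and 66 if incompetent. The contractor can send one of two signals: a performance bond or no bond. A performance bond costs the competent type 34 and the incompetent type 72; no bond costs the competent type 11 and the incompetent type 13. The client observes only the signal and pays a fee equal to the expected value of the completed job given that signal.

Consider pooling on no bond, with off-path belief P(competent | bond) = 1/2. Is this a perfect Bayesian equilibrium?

Yes

On the equilibrium path (no bond) the client holds the prior 3/4 and pays 3/4·122 + 1/4·66 = 108. Off-path (bond) belief 1/2 gives 1/2·122 + 1/2·66 = 94.
Competent: no bond gives 108 − 11 = 97; bond gives 94 − 34 = 60. Stays. ✓
Incompetent: no bond gives 108 − 13 = 95; bond gives 94 − 72 = 22. Stays. ✓
Beliefs are Bayes-consistent on-path and both types best-respond.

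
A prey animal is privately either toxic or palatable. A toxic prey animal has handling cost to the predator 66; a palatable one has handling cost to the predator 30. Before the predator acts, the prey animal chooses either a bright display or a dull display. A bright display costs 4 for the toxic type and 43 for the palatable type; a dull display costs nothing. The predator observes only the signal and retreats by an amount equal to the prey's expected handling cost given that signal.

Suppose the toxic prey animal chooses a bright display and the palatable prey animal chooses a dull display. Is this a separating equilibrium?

Under separation the predator infers type exactly: bright display → toxic (pays 66), dull display → palatable (pays 30).
Toxic: bright display gives 66 − 4 = 62; dull display gives 30 − 0 = 30. No deviation. ✓
Palatable: dull display gives 30 − 0 = 30; bright display gives 66 − 43 = 23. No deviation. ✓
Both incentive constraints hold.

Yes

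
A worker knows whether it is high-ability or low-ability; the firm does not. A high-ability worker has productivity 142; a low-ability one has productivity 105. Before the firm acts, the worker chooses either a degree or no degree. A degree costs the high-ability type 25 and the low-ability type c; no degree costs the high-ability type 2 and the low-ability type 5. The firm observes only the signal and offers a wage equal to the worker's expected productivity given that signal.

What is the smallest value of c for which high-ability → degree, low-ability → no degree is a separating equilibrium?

42

Under separation: degree → high-ability (pays 142); no degree → low-ability (pays 105).
High-ability: 142 − 25 = 117 ≥ 105 − 2 = 103. Holds regardless of c. ✓
Low-ability: 105 − 5 ≥ 142 − c, so c ≥ 142 − 100 = 42.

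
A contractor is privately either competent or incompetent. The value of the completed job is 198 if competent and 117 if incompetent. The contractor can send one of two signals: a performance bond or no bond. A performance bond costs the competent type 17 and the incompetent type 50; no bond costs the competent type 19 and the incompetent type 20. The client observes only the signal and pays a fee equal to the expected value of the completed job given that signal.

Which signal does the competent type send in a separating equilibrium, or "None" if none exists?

Try competent → bond, incompetent → no bond:
  Under separation the client infers type exactly: bond → competent (pays 198), no bond → incompetent (pays 117).
  Competent: bond gives 198 − 17 = 181; no bond gives 117 − 19 = 98. No deviation. ✓
  Incompetent: no bond gives 117 − 20 = 97; bond gives 198 − 50 = 148. Would deviate. ✗
Try competent → no bond, incompetent → bond:
  Under separation the client infers type exactly: no bond → competent (pays 198), bond → incompetent (pays 117).
  Competent: no bond gives 198 − 19 = 179; bond gives 117 − 17 = 100. No deviation. ✓
  Incompetent: bond gives 117 − 50 = 67; no bond gives 198 − 20 = 178. Would deviate. ✗
Neither assignment is incentive-compatible.

None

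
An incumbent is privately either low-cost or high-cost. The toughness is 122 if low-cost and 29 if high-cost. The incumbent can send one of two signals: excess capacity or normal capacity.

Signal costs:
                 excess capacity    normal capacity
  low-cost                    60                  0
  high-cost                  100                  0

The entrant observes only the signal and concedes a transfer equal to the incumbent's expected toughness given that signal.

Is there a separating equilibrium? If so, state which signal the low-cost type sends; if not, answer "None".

Try low-cost → excess capacity, high-cost → normal capacity:
  Under separation the entrant infers type exactly: excess capacity → low-cost (pays 122), normal capacity → high-cost (pays 29).
  Low-cost: excess capacity gives 122 − 60 = 62; normal capacity gives 29 − 0 = 29. No deviation. ✓
  High-cost: normal capacity gives 29 − 0 = 29; excess capacity gives 122 − 100 = 22. No deviation. ✓
Both hold — the low-cost type sends excess capacity.

excess capacity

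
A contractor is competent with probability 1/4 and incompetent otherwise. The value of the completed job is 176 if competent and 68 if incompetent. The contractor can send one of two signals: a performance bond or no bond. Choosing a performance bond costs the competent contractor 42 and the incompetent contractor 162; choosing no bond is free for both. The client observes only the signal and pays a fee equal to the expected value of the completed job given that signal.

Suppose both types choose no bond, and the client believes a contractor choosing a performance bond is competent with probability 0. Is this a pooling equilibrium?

Yes

On the equilibrium path (no bond) the client holds the prior 1/4 and pays 1/4·176 + 3/4·68 = 95. Off-path (bond) belief 0 gives 0·176 + 1·68 = 68.
Competent: no bond gives 95 − 0 = 95; bond gives 68 − 42 = 26. Stays. ✓
Incompetent: no bond gives 95 − 0 = 95; bond gives 68 − 162 = -94. Stays. ✓
Beliefs are Bayes-consistent on-path and both types best-respond.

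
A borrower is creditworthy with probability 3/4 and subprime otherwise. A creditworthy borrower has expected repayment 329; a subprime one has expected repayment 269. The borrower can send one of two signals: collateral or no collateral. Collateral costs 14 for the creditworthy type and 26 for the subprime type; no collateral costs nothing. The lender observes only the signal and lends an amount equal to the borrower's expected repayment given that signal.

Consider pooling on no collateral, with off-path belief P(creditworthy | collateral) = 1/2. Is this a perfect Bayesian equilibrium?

Yes

On the equilibrium path (no collateral) the lender holds the prior 3/4 and pays 3/4·329 + 1/4·269 = 314. Off-path (collateral) belief 1/2 gives 1/2·329 + 1/2·269 = 299.
Creditworthy: no collateral gives 314 − 0 = 314; collateral gives 299 − 14 = 285. Stays. ✓
Subprime: no collateral gives 314 − 0 = 314; collateral gives 299 − 26 = 273. Stays. ✓
Beliefs are Bayes-consistent on-path and both types best-respond.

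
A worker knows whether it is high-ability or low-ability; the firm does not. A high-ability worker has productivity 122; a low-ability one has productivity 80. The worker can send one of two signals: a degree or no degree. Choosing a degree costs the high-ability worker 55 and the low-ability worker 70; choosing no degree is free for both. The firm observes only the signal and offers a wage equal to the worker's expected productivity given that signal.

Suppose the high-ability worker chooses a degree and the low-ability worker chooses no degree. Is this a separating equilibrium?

If types separate, degree earns payment 122 and no degree earns 80.
High-ability: degree gives 122 − 55 = 67; no degree gives 80 − 0 = 80. Would deviate. ✗
Low-ability: no degree gives 80 − 0 = 80; degree gives 122 − 70 = 52. No deviation. ✓

No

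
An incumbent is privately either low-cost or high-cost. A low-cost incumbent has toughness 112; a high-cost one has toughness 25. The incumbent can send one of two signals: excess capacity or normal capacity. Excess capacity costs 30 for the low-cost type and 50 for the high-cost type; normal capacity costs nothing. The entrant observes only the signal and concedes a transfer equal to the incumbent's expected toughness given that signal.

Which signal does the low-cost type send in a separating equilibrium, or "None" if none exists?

None

Try low-cost → excess capacity, high-cost → normal capacity:
  If types separate, excess capacity earns payment 112 and normal capacity earns 25.
  Low-cost: excess capacity gives 112 − 30 = 82; normal capacity gives 25 − 0 = 25. No deviation. ✓
  High-cost: normal capacity gives 25 − 0 = 25; excess capacity gives 112 − 50 = 62. Would deviate. ✗
Try low-cost → normal capacity, high-cost → excess capacity:
  If types separate, normal capacity earns payment 112 and excess capacity earns 25.
  Low-cost: normal capacity gives 112 − 0 = 112; excess capacity gives 25 − 30 = -5. No deviation. ✓
  High-cost: excess capacity gives 25 − 50 = -25; normal capacity gives 112 − 0 = 112. Would deviate. ✗
Neither assignment is incentive-compatible.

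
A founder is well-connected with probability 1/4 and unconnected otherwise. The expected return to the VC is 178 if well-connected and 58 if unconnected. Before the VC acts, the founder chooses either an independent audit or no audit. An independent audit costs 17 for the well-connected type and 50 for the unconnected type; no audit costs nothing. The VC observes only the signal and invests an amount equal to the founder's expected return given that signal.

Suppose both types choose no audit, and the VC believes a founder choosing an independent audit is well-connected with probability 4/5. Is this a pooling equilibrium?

No

At the pooled signal (no audit) the VC holds the prior 1/4 and pays 1/4·178 + 3/4·58 = 88. Off-path (audit) belief 4/5 gives 4/5·178 + 1/5·58 = 154.
Well-connected: no audit gives 88 − 0 = 88; audit gives 154 − 17 = 137. Deviates. ✗
Unconnected: no audit gives 88 − 0 = 88; audit gives 154 − 50 = 104. Deviates. ✗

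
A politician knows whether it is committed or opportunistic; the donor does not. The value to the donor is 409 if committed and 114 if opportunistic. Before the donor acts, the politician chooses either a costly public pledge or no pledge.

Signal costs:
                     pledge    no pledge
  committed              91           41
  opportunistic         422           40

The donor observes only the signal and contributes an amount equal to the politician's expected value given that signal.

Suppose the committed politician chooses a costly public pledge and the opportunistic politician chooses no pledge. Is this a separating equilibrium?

If types separate, pledge earns payment 409 and no pledge earns 114.
Committed: pledge gives 409 − 91 = 318; no pledge gives 114 − 41 = 73. No deviation. ✓
Opportunistic: no pledge gives 114 − 40 = 74; pledge gives 409 − 422 = -13. No deviation. ✓
Neither type gains from mimicking the other.

Yes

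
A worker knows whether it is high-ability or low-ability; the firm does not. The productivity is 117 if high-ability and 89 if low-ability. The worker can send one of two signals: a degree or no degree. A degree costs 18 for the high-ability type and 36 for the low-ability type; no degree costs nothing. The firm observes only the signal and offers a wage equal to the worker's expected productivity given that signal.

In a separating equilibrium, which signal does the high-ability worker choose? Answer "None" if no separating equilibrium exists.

degree

Try high-ability → degree, low-ability → no degree:
  If types separate, degree earns payment 117 and no degree earns 89.
  High-ability: degree gives 117 − 18 = 99; no degree gives 89 − 0 = 89. No deviation. ✓
  Low-ability: no degree gives 89 − 0 = 89; degree gives 117 − 36 = 81. No deviation. ✓
Both hold — the high-ability type sends degree.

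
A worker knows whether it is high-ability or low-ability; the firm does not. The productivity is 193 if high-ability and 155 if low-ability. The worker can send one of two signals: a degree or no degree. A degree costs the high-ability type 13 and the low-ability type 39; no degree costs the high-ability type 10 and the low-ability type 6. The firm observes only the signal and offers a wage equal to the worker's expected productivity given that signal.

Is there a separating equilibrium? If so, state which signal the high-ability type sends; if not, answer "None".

Try high-ability → degree, low-ability → no degree:
  If types separate, degree earns payment 193 and no degree earns 155.
  High-ability: degree gives 193 − 13 = 180; no degree gives 155 − 10 = 145. No deviation. ✓
  Low-ability: no degree gives 155 − 6 = 149; degree gives 193 − 39 = 154. Would deviate. ✗
Try high-ability → no degree, low-ability → degree:
  If types separate, no degree earns payment 193 and degree earns 155.
  High-ability: no degree gives 193 − 10 = 183; degree gives 155 − 13 = 142. No deviation. ✓
  Low-ability: degree gives 155 − 39 = 116; no degree gives 193 − 6 = 187. Would deviate. ✗
Neither assignment is incentive-compatible.

None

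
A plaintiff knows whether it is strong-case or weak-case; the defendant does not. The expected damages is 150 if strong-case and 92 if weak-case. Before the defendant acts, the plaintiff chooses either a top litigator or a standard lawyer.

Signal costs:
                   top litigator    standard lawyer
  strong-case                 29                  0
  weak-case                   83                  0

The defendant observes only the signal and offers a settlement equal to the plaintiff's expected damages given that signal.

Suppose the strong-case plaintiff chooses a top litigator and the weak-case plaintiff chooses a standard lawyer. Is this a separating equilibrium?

Yes

If types separate, top litigator earns payment 150 and standard lawyer earns 92.
Strong-case: top litigator gives 150 − 29 = 121; standard lawyer gives 92 − 0 = 92. No deviation. ✓
Weak-case: standard lawyer gives 92 − 0 = 92; top litigator gives 150 − 83 = 67. No deviation. ✓
Both incentive constraints hold.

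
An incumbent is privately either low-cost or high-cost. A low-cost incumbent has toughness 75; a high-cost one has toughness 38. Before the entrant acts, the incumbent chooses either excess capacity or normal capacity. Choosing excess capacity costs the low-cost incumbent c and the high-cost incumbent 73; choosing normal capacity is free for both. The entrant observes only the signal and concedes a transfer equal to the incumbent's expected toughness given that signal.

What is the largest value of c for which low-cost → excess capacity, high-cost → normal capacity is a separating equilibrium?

Under separation: excess capacity → low-cost (pays 75); normal capacity → high-cost (pays 38).
High-cost: 38 − 0 = 38 ≥ 75 − 73 = 2. Holds regardless of c. ✓
Low-cost: 75 − c ≥ 38 − 0, so c ≤ 75 − 38 = 37.

37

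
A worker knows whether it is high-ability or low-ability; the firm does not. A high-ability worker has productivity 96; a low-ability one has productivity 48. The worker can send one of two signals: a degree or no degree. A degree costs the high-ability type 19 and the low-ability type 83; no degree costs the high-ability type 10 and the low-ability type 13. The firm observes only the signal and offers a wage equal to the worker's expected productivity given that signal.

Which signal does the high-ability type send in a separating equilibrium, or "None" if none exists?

Try high-ability → degree, low-ability → no degree:
  If types separate, degree earns payment 96 and no degree earns 48.
  High-ability: degree gives 96 − 19 = 77; no degree gives 48 − 10 = 38. No deviation. ✓
  Low-ability: no degree gives 48 − 13 = 35; degree gives 96 − 83 = 13. No deviation. ✓
Both hold — the high-ability type sends degree.

degree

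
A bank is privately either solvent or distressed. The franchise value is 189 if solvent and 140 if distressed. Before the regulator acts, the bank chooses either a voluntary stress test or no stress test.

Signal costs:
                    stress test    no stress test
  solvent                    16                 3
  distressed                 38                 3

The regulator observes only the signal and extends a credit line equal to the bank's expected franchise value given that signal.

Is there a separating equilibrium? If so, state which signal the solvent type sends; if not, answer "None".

Try solvent → stress test, distressed → no stress test:
  If types separate, stress test earns payment 189 and no stress test earns 140.
  Solvent: stress test gives 189 − 16 = 173; no stress test gives 140 − 3 = 137. No deviation. ✓
  Distressed: no stress test gives 140 − 3 = 137; stress test gives 189 − 38 = 151. Would deviate. ✗
Try solvent → no stress test, distressed → stress test:
  If types separate, no stress test earns payment 189 and stress test earns 140.
  Solvent: no stress test gives 189 − 3 = 186; stress test gives 140 − 16 = 124. No deviation. ✓
  Distressed: stress test gives 140 − 38 = 102; no stress test gives 189 − 3 = 186. Would deviate. ✗
Neither assignment is incentive-compatible.

None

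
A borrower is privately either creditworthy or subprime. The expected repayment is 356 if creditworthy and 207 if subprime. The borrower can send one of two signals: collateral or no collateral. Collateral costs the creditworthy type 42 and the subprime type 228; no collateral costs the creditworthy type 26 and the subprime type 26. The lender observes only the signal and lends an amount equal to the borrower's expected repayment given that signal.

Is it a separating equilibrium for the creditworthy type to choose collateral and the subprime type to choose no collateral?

Yes

If types separate, collateral earns payment 356 and no collateral earns 207.
Creditworthy: collateral gives 356 − 42 = 314; no collateral gives 207 − 26 = 181. No deviation. ✓
Subprime: no collateral gives 207 − 26 = 181; collateral gives 356 − 228 = 128. No deviation. ✓
Neither type gains from mimicking the other.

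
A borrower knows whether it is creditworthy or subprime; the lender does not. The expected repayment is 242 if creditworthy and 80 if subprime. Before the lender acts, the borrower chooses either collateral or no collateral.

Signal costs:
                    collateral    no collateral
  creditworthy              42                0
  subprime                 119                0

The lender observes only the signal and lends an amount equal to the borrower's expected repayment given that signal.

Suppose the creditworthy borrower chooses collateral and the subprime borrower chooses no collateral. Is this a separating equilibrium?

No

Under separation the lender infers type exactly: collateral → creditworthy (pays 242), no collateral → subprime (pays 80).
Creditworthy: collateral gives 242 − 42 = 200; no collateral gives 80 − 0 = 80. No deviation. ✓
Subprime: no collateral gives 80 − 0 = 80; collateral gives 242 − 119 = 123. Would deviate. ✗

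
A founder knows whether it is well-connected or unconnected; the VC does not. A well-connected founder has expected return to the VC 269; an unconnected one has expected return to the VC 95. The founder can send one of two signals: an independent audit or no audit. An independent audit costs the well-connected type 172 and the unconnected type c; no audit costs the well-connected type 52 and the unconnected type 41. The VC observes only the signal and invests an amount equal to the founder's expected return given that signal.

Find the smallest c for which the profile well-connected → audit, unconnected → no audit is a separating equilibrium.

215

Under separation: audit → well-connected (pays 269); no audit → unconnected (pays 95).
Well-connected: 269 − 172 = 97 ≥ 95 − 52 = 43. Holds regardless of c. ✓
Unconnected: 95 − 41 ≥ 269 − c, so c ≥ 269 − 54 = 215.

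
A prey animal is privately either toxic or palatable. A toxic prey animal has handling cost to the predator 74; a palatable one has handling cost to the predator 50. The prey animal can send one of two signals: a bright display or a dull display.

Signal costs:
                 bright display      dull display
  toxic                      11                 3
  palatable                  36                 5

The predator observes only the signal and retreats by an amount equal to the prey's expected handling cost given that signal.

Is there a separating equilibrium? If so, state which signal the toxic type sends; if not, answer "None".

bright display

Try toxic → bright display, palatable → dull display:
  If types separate, bright display earns payment 74 and dull display earns 50.
  Toxic: bright display gives 74 − 11 = 63; dull display gives 50 − 3 = 47. No deviation. ✓
  Palatable: dull display gives 50 − 5 = 45; bright display gives 74 − 36 = 38. No deviation. ✓
Both hold — the toxic type sends bright display.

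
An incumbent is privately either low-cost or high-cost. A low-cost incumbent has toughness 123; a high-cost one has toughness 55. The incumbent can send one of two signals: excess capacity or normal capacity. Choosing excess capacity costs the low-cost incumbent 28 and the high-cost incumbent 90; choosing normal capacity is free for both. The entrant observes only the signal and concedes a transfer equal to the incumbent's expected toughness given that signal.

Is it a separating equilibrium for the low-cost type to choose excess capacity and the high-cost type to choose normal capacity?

Under separation the entrant infers type exactly: excess capacity → low-cost (pays 123), normal capacity → high-cost (pays 55).
Low-cost: excess capacity gives 123 − 28 = 95; normal capacity gives 55 − 0 = 55. No deviation. ✓
High-cost: normal capacity gives 55 − 0 = 55; excess capacity gives 123 − 90 = 33. No deviation. ✓
Neither type gains from mimicking the other.

Yes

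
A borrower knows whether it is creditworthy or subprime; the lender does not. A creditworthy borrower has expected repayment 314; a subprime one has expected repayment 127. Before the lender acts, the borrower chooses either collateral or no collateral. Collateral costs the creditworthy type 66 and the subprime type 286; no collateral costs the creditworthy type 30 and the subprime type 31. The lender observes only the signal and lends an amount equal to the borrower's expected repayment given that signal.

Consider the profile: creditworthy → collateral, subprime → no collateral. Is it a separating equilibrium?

Yes

Under separation the lender infers type exactly: collateral → creditworthy (pays 314), no collateral → subprime (pays 127).
Creditworthy: collateral gives 314 − 66 = 248; no collateral gives 127 − 30 = 97. No deviation. ✓
Subprime: no collateral gives 127 − 31 = 96; collateral gives 314 − 286 = 28. No deviation. ✓
Neither type gains from mimicking the other.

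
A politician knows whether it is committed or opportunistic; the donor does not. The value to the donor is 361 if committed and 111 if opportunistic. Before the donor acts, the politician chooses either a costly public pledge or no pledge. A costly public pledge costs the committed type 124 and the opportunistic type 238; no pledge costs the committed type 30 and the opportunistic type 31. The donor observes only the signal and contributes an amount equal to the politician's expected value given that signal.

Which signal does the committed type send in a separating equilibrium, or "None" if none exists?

Try committed → pledge, opportunistic → no pledge:
  If types separate, pledge earns payment 361 and no pledge earns 111.
  Committed: pledge gives 361 − 124 = 237; no pledge gives 111 − 30 = 81. No deviation. ✓
  Opportunistic: no pledge gives 111 − 31 = 80; pledge gives 361 − 238 = 123. Would deviate. ✗
Try committed → no pledge, opportunistic → pledge:
  If types separate, no pledge earns payment 361 and pledge earns 111.
  Committed: no pledge gives 361 − 30 = 331; pledge gives 111 − 124 = -13. No deviation. ✓
  Opportunistic: pledge gives 111 − 238 = -127; no pledge gives 361 − 31 = 330. Would deviate. ✗
Neither assignment is incentive-compatible.

None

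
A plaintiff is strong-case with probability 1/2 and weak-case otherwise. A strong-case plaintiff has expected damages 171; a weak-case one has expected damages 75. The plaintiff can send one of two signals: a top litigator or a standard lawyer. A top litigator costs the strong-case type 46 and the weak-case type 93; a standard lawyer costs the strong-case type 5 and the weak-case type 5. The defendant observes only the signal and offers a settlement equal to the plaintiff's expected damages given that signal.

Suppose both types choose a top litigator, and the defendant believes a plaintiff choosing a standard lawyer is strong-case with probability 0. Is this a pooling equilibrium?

No

At the pooled signal (top litigator) the defendant holds the prior 1/2 and pays 1/2·171 + 1/2·75 = 123. Off-path (standard lawyer) belief 0 gives 0·171 + 1·75 = 75.
Strong-case: top litigator gives 123 − 46 = 77; standard lawyer gives 75 − 5 = 70. Stays. ✓
Weak-case: top litigator gives 123 − 93 = 30; standard lawyer gives 75 − 5 = 70. Deviates. ✗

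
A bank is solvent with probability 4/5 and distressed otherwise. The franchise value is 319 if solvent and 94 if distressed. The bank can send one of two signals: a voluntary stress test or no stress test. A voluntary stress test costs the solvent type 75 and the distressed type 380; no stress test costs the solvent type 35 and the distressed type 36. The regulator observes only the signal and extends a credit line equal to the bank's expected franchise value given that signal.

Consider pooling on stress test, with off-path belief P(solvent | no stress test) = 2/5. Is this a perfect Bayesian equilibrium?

No

On the equilibrium path (stress test) the regulator holds the prior 4/5 and pays 4/5·319 + 1/5·94 = 274. Off-path (no stress test) belief 2/5 gives 2/5·319 + 3/5·94 = 184.
Solvent: stress test gives 274 − 75 = 199; no stress test gives 184 − 35 = 149. Stays. ✓
Distressed: stress test gives 274 − 380 = -106; no stress test gives 184 − 36 = 148. Deviates. ✗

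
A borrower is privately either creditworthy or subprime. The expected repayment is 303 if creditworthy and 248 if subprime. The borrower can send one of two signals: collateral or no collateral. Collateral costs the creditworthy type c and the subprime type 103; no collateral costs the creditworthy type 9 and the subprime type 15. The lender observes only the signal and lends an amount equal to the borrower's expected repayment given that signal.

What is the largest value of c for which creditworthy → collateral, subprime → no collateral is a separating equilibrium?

64

Under separation: collateral → creditworthy (pays 303); no collateral → subprime (pays 248).
Subprime: 248 − 15 = 233 ≥ 303 − 103 = 200. Holds regardless of c. ✓
Creditworthy: 303 − c ≥ 248 − 9, so c ≤ 303 − 239 = 64.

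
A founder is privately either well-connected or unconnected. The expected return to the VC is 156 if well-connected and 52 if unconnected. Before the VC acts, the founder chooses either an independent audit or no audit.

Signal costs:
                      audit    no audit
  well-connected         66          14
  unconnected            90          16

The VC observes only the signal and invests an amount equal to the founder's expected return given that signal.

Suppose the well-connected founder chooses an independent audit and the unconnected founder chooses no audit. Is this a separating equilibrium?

If types separate, audit earns payment 156 and no audit earns 52.
Well-connected: audit gives 156 − 66 = 90; no audit gives 52 − 14 = 38. No deviation. ✓
Unconnected: no audit gives 52 − 16 = 36; audit gives 156 − 90 = 66. Would deviate. ✗

No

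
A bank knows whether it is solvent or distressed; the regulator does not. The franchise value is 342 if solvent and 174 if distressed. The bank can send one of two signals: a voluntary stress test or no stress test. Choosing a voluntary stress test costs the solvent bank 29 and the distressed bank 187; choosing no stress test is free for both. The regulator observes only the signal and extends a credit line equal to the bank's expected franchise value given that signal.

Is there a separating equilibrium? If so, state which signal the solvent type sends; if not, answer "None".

Try solvent → stress test, distressed → no stress test:
  If types separate, stress test earns payment 342 and no stress test earns 174.
  Solvent: stress test gives 342 − 29 = 313; no stress test gives 174 − 0 = 174. No deviation. ✓
  Distressed: no stress test gives 174 − 0 = 174; stress test gives 342 − 187 = 155. No deviation. ✓
Both hold — the solvent type sends stress test.

stress test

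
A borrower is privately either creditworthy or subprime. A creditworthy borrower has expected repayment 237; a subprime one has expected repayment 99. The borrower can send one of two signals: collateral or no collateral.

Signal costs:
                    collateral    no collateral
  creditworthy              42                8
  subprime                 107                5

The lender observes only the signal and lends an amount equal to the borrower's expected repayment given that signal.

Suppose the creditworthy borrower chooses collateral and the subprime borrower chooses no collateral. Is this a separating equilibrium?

No

Under separation the lender infers type exactly: collateral → creditworthy (pays 237), no collateral → subprime (pays 99).
Creditworthy: collateral gives 237 − 42 = 195; no collateral gives 99 − 8 = 91. No deviation. ✓
Subprime: no collateral gives 99 − 5 = 94; collateral gives 237 − 107 = 130. Would deviate. ✗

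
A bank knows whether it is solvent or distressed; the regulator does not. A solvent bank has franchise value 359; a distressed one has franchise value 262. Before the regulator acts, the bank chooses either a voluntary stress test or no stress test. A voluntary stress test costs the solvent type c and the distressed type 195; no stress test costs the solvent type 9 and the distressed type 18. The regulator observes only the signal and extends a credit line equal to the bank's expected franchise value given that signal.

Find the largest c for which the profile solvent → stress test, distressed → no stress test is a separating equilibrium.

106

Under separation: stress test → solvent (pays 359); no stress test → distressed (pays 262).
Distressed: 262 − 18 = 244 ≥ 359 − 195 = 164. Holds regardless of c. ✓
Solvent: 359 − c ≥ 262 − 9, so c ≤ 359 − 253 = 106.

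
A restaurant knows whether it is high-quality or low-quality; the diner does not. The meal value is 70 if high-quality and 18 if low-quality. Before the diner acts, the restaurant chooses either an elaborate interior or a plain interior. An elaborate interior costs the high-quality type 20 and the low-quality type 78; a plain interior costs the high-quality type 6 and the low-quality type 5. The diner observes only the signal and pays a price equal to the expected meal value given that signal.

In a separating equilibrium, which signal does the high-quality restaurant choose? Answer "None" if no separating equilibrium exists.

Try high-quality → elaborate interior, low-quality → plain interior:
  Under separation the diner infers type exactly: elaborate interior → high-quality (pays 70), plain interior → low-quality (pays 18).
  High-quality: elaborate interior gives 70 − 20 = 50; plain interior gives 18 − 6 = 12. No deviation. ✓
  Low-quality: plain interior gives 18 − 5 = 13; elaborate interior gives 70 − 78 = -8. No deviation. ✓
Both hold — the high-quality type sends elaborate interior.

elaborate interior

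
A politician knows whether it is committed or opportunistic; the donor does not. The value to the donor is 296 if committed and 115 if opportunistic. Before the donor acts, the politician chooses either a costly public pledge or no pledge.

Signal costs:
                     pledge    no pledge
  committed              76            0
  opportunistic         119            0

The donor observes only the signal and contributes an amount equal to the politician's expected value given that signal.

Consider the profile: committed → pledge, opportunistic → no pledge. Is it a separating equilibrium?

Under separation the donor infers type exactly: pledge → committed (pays 296), no pledge → opportunistic (pays 115).
Committed: pledge gives 296 − 76 = 220; no pledge gives 115 − 0 = 115. No deviation. ✓
Opportunistic: no pledge gives 115 − 0 = 115; pledge gives 296 − 119 = 177. Would deviate. ✗

No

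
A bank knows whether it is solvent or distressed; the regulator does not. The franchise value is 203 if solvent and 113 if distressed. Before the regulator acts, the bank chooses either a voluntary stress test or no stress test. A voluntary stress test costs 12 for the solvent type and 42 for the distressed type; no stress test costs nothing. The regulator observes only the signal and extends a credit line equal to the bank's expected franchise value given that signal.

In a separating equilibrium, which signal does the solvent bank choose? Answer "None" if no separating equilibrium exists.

None

Try solvent → stress test, distressed → no stress test:
  Under separation the regulator infers type exactly: stress test → solvent (pays 203), no stress test → distressed (pays 113).
  Solvent: stress test gives 203 − 12 = 191; no stress test gives 113 − 0 = 113. No deviation. ✓
  Distressed: no stress test gives 113 − 0 = 113; stress test gives 203 − 42 = 161. Would deviate. ✗
Try solvent → no stress test, distressed → stress test:
  Under separation the regulator infers type exactly: no stress test → solvent (pays 203), stress test → distressed (pays 113).
  Solvent: no stress test gives 203 − 0 = 203; stress test gives 113 − 12 = 101. No deviation. ✓
  Distressed: stress test gives 113 − 42 = 71; no stress test gives 203 − 0 = 203. Would deviate. ✗
Neither assignment is incentive-compatible.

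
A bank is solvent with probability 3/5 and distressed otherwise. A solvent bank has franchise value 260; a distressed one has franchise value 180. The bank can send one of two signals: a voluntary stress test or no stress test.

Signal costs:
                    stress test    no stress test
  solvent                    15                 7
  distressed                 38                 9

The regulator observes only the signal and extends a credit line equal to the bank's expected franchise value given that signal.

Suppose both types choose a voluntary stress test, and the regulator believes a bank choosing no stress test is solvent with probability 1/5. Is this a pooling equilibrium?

At the pooled signal (stress test) the regulator holds the prior 3/5 and pays 3/5·260 + 2/5·180 = 228. Off-path (no stress test) belief 1/5 gives 1/5·260 + 4/5·180 = 196.
Solvent: stress test gives 228 − 15 = 213; no stress test gives 196 − 7 = 189. Stays. ✓
Distressed: stress test gives 228 − 38 = 190; no stress test gives 196 − 9 = 187. Stays. ✓

Yes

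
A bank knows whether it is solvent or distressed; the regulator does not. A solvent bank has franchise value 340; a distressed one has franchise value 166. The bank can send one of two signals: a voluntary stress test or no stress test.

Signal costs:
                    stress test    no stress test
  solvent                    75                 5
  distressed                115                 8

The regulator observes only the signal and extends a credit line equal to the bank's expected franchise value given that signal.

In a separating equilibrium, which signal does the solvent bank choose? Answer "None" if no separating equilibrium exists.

Try solvent → stress test, distressed → no stress test:
  If types separate, stress test earns payment 340 and no stress test earns 166.
  Solvent: stress test gives 340 − 75 = 265; no stress test gives 166 − 5 = 161. No deviation. ✓
  Distressed: no stress test gives 166 − 8 = 158; stress test gives 340 − 115 = 225. Would deviate. ✗
Try solvent → no stress test, distressed → stress test:
  If types separate, no stress test earns payment 340 and stress test earns 166.
  Solvent: no stress test gives 340 − 5 = 335; stress test gives 166 − 75 = 91. No deviation. ✓
  Distressed: stress test gives 166 − 115 = 51; no stress test gives 340 − 8 = 332. Would deviate. ✗
Neither assignment is incentive-compatible.

None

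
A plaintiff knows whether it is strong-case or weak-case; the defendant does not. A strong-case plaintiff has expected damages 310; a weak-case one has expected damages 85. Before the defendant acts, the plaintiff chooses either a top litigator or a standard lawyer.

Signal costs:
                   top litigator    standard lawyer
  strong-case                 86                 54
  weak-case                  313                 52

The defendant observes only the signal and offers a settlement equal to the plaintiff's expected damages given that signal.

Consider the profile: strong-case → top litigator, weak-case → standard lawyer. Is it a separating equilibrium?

If types separate, top litigator earns payment 310 and standard lawyer earns 85.
Strong-case: top litigator gives 310 − 86 = 224; standard lawyer gives 85 − 54 = 31. No deviation. ✓
Weak-case: standard lawyer gives 85 − 52 = 33; top litigator gives 310 − 313 = -3. No deviation. ✓
Both incentive constraints hold.

Yes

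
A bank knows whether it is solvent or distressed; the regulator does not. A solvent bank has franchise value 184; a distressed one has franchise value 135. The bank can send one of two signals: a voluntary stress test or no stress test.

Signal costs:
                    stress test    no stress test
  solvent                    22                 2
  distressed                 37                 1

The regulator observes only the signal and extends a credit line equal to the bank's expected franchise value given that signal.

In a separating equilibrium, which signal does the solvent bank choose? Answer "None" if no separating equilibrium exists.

Try solvent → stress test, distressed → no stress test:
  If types separate, stress test earns payment 184 and no stress test earns 135.
  Solvent: stress test gives 184 − 22 = 162; no stress test gives 135 − 2 = 133. No deviation. ✓
  Distressed: no stress test gives 135 − 1 = 134; stress test gives 184 − 37 = 147. Would deviate. ✗
Try solvent → no stress test, distressed → stress test:
  If types separate, no stress test earns payment 184 and stress test earns 135.
  Solvent: no stress test gives 184 − 2 = 182; stress test gives 135 − 22 = 113. No deviation. ✓
  Distressed: stress test gives 135 − 37 = 98; no stress test gives 184 − 1 = 183. Would deviate. ✗
Neither assignment is incentive-compatible.

None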